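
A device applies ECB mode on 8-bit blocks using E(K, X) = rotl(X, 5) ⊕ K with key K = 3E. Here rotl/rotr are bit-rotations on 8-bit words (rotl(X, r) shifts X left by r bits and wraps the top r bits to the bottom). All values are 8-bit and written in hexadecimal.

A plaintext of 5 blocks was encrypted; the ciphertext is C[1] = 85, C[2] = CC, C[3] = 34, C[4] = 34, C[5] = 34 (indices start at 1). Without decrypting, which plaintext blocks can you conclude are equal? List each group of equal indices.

P[3] = P[4] = P[5]

ECB encrypts each block independently with the same key, so equal ciphertext blocks imply equal plaintext blocks.
C[3] = C[4] = C[5] = 34, so P[3] = P[4] = P[5].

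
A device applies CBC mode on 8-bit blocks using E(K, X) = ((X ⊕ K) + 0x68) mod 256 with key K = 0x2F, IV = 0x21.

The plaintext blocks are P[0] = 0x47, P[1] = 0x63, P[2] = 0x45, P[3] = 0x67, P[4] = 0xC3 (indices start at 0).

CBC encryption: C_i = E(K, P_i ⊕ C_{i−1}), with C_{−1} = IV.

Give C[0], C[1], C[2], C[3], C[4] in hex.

C[0] = 0xB1, C[1] = 0x65, C[2] = 0x77, C[3] = 0xA7, C[4] = 0xB3

C[0]: P[0] ⊕ 0x21 = 0x66; E(K, 0x66) = 0xB1.
C[1]: P[1] ⊕ 0xB1 = 0xD2; E(K, 0xD2) = 0x65.
C[2]: P[2] ⊕ 0x65 = 0x20; E(K, 0x20) = 0x77.
C[3]: P[3] ⊕ 0x77 = 0x10; E(K, 0x10) = 0xA7.
C[4]: P[4] ⊕ 0xA7 = 0x64; E(K, 0x64) = 0xB3.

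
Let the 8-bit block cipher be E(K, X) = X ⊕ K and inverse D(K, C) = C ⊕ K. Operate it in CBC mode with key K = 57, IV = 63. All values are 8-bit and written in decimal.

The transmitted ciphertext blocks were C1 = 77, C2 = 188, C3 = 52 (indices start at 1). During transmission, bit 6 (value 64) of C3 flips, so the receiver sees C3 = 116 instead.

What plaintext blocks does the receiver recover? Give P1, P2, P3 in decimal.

CBC decryption: P_i = D(K, C_i) ⊕ C_{i−1}, with C_{0} = IV.
Only C3 changed, to 116. In CBC, a change in C_i garbles P_i and flips the same bit in P_{i+1}. Decrypting the received ciphertext:
P1: D(K, 77) = 116; 116 ⊕ 63 = 75.
P2: D(K, 188) = 133; 133 ⊕ 77 = 200.
P3: D(K, 116) = 77; 77 ⊕ 188 = 241.
Blocks that differ from the original plaintext: P3.

P1 = 75, P2 = 200, P3 = 241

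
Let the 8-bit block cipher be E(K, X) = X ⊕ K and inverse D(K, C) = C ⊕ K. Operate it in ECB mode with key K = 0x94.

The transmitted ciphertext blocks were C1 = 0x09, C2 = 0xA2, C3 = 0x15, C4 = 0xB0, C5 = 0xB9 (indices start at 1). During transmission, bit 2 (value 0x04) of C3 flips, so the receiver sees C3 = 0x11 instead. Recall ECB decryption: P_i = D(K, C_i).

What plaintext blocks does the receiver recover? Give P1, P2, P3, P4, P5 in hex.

Only C3 changed, to 0x11. In ECB, a change in C_i affects only P_i. Decrypting the received ciphertext:
P1: D(K, 0x09) = 0x9D.
P2: D(K, 0xA2) = 0x36.
P3: D(K, 0x11) = 0x85.
P4: D(K, 0xB0) = 0x24.
P5: D(K, 0xB9) = 0x2D.
Blocks that differ from the original plaintext: P3.

P1 = 0x9D, P2 = 0x36, P3 = 0x85, P4 = 0x24, P5 = 0x2D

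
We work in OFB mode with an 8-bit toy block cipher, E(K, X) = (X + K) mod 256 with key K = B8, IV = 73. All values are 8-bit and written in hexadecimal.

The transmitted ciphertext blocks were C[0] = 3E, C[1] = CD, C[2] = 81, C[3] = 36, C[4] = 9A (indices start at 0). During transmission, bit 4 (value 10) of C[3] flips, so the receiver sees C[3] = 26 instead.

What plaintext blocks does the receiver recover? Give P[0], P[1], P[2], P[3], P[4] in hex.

P[0] = 15, P[1] = 2E, P[2] = 1A, P[3] = 75, P[4] = 91

OFB decryption: S_i = E(K, S_{i−1}) with S_{−1} = IV; P_i = C_i ⊕ S_i.
Only C[3] changed, to 26. In OFB, a change in C_i flips the same bit in P_i only; the keystream is unaffected. Decrypting the received ciphertext:
P[0]: S = E(K, 73) = 2B; 3E ⊕ 2B = 15.
P[1]: S = E(K, 2B) = E3; CD ⊕ E3 = 2E.
P[2]: S = E(K, E3) = 9B; 81 ⊕ 9B = 1A.
P[3]: S = E(K, 9B) = 53; 26 ⊕ 53 = 75.
P[4]: S = E(K, 53) = 0B; 9A ⊕ 0B = 91.
Blocks that differ from the original plaintext: P[3].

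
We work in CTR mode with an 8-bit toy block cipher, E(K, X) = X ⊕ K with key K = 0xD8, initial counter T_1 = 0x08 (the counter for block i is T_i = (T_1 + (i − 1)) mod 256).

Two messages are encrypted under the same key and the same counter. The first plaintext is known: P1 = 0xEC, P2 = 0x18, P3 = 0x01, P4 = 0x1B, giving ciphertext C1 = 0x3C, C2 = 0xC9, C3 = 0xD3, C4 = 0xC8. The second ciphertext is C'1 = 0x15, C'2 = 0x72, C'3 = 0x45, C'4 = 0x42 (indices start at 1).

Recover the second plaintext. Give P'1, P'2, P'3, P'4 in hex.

P'1 = 0xC5, P'2 = 0xA3, P'3 = 0x97, P'4 = 0x91

In CTR with a reused counter, both messages share the same keystream S_i, so C_i ⊕ C'_i = P_i ⊕ P'_i and thus P'_i = P_i ⊕ C_i ⊕ C'_i.
P'1: 0xEC ⊕ 0x3C ⊕ 0x15 = 0xC5.
P'2: 0x18 ⊕ 0xC9 ⊕ 0x72 = 0xA3.
P'3: 0x01 ⊕ 0xD3 ⊕ 0x45 = 0x97.
P'4: 0x1B ⊕ 0xC8 ⊕ 0x42 = 0x91.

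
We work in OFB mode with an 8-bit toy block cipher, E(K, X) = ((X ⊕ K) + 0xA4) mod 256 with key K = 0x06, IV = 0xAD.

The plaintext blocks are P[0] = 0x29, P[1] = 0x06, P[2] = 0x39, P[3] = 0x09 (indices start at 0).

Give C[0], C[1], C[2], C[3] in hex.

OFB encryption: S_i = E(K, S_{i−1}) with S_{−1} = IV; C_i = P_i ⊕ S_i.
C[0]: S = E(K, 0xAD) = 0x4F; 0x29 ⊕ 0x4F = 0x66.
C[1]: S = E(K, 0x4F) = 0xED; 0x06 ⊕ 0xED = 0xEB.
C[2]: S = E(K, 0xED) = 0x8F; 0x39 ⊕ 0x8F = 0xB6.
C[3]: S = E(K, 0x8F) = 0x2D; 0x09 ⊕ 0x2D = 0x24.

C[0] = 0x66, C[1] = 0xEB, C[2] = 0xB6, C[3] = 0x24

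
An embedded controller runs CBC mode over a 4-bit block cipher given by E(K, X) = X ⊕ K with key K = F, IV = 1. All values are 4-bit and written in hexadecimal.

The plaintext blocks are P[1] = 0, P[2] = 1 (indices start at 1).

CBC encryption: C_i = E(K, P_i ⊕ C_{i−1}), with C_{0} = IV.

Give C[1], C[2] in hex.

C[1] = E, C[2] = 0

C[1]: P[1] ⊕ 1 = 1; E(K, 1) = E.
C[2]: P[2] ⊕ E = F; E(K, F) = 0.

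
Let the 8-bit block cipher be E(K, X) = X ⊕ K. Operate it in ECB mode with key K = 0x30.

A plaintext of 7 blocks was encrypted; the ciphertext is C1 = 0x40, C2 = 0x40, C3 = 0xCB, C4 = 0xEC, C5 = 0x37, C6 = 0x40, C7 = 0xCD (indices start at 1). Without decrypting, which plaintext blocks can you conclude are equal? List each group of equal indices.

P1 = P2 = P6

ECB encrypts each block independently with the same key, so equal ciphertext blocks imply equal plaintext blocks.
C1 = C2 = C6 = 0x40, so P1 = P2 = P6.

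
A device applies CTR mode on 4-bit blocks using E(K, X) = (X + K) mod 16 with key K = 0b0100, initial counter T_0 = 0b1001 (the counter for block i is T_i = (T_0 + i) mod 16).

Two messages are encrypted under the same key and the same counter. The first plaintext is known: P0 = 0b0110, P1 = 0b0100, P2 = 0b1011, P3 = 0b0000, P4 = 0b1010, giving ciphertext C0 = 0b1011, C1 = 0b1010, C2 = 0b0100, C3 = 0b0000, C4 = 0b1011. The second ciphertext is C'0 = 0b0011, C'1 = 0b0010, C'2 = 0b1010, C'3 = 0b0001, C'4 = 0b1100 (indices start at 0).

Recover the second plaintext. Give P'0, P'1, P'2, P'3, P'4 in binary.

In CTR with a reused counter, both messages share the same keystream S_i, so C_i ⊕ C'_i = P_i ⊕ P'_i and thus P'_i = P_i ⊕ C_i ⊕ C'_i.
P'0: 0b0110 ⊕ 0b1011 ⊕ 0b0011 = 0b1110.
P'1: 0b0100 ⊕ 0b1010 ⊕ 0b0010 = 0b1100.
P'2: 0b1011 ⊕ 0b0100 ⊕ 0b1010 = 0b0101.
P'3: 0b0000 ⊕ 0b0000 ⊕ 0b0001 = 0b0001.
P'4: 0b1010 ⊕ 0b1011 ⊕ 0b1100 = 0b1101.

P'0 = 0b1110, P'1 = 0b1100, P'2 = 0b0101, P'3 = 0b0001, P'4 = 0b1101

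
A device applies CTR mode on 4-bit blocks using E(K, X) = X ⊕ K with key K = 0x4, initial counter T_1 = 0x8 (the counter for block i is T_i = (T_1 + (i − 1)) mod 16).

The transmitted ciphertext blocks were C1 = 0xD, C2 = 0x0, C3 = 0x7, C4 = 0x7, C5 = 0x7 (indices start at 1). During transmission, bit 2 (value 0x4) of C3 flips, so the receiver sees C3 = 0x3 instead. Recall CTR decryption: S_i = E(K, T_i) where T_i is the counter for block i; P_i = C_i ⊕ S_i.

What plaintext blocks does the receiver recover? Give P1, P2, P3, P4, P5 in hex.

P1 = 0x1, P2 = 0xD, P3 = 0xD, P4 = 0x8, P5 = 0xF

Only C3 changed, to 0x3. In CTR, a change in C_i flips the same bit in P_i only; the keystream is unaffected. Decrypting the received ciphertext:
P1: T = 0x8, S = E(K, T) = 0xC; 0xD ⊕ 0xC = 0x1.
P2: T = 0x9, S = E(K, T) = 0xD; 0x0 ⊕ 0xD = 0xD.
P3: T = 0xA, S = E(K, T) = 0xE; 0x3 ⊕ 0xE = 0xD.
P4: T = 0xB, S = E(K, T) = 0xF; 0x7 ⊕ 0xF = 0x8.
P5: T = 0xC, S = E(K, T) = 0x8; 0x7 ⊕ 0x8 = 0xF.
Blocks that differ from the original plaintext: P3.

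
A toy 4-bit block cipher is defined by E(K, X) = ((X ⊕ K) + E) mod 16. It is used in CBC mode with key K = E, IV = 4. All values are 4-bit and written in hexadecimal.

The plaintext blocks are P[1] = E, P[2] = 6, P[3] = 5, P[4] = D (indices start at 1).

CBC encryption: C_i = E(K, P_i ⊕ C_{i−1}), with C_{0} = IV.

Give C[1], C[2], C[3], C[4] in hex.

C[1] = 2, C[2] = 8, C[3] = 1, C[4] = 0

C[1]: P[1] ⊕ 4 = A; E(K, A) = 2.
C[2]: P[2] ⊕ 2 = 4; E(K, 4) = 8.
C[3]: P[3] ⊕ 8 = D; E(K, D) = 1.
C[4]: P[4] ⊕ 1 = C; E(K, C) = 0.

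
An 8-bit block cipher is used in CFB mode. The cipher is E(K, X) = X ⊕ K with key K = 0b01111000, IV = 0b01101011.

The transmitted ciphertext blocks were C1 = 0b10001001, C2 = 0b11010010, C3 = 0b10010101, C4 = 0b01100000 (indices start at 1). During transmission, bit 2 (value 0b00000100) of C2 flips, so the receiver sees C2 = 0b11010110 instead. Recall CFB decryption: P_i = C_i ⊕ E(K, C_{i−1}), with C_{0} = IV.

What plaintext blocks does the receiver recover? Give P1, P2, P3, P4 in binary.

P1 = 0b10011010, P2 = 0b00100111, P3 = 0b00111011, P4 = 0b10001101

Only C2 changed, to 0b11010110. In CFB, a change in C_i flips the same bit in P_i and garbles P_{i+1}. Decrypting the received ciphertext:
P1: E(K, 0b01101011) = 0b00010011; 0b10001001 ⊕ 0b00010011 = 0b10011010.
P2: E(K, 0b10001001) = 0b11110001; 0b11010110 ⊕ 0b11110001 = 0b00100111.
P3: E(K, 0b11010110) = 0b10101110; 0b10010101 ⊕ 0b10101110 = 0b00111011.
P4: E(K, 0b10010101) = 0b11101101; 0b01100000 ⊕ 0b11101101 = 0b10001101.
Blocks that differ from the original plaintext: P2, P3.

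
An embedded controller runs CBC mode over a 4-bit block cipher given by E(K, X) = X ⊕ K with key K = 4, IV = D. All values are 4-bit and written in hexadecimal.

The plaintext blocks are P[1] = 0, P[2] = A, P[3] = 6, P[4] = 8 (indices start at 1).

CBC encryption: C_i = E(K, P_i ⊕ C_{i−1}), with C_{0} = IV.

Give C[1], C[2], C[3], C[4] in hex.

C[1] = 9, C[2] = 7, C[3] = 5, C[4] = 9

C[1]: P[1] ⊕ D = D; E(K, D) = 9.
C[2]: P[2] ⊕ 9 = 3; E(K, 3) = 7.
C[3]: P[3] ⊕ 7 = 1; E(K, 1) = 5.
C[4]: P[4] ⊕ 5 = D; E(K, D) = 9.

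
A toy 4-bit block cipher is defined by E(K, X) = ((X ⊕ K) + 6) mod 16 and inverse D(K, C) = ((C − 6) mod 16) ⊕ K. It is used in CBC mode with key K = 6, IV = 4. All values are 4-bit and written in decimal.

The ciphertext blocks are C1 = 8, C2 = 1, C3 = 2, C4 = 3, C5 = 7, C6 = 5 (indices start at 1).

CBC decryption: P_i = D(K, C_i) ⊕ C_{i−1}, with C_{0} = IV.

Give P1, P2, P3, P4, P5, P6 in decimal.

P1 = 0, P2 = 5, P3 = 11, P4 = 9, P5 = 4, P6 = 14

P1: D(K, 8) = 4; 4 ⊕ 4 = 0.
P2: D(K, 1) = 13; 13 ⊕ 8 = 5.
P3: D(K, 2) = 10; 10 ⊕ 1 = 11.
P4: D(K, 3) = 11; 11 ⊕ 2 = 9.
P5: D(K, 7) = 7; 7 ⊕ 3 = 4.
P6: D(K, 5) = 9; 9 ⊕ 7 = 14.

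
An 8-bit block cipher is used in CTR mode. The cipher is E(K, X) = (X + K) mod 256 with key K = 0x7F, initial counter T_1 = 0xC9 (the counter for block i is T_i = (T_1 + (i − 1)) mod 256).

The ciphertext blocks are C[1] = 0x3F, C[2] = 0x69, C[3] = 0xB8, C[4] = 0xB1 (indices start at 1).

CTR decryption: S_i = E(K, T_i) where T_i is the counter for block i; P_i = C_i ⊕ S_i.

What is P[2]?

P[2]: T = 0xCA, S = E(K, T) = 0x49; 0x69 ⊕ 0x49 = 0x20.

P[2] = 0x20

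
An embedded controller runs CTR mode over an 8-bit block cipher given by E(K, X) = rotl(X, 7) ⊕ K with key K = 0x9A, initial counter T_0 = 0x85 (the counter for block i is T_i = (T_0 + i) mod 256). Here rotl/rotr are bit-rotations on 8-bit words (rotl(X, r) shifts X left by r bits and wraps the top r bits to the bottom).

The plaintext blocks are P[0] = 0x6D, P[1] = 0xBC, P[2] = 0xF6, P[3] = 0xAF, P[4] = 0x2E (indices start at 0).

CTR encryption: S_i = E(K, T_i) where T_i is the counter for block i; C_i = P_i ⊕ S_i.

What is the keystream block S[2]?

0x59

C[0]: T = 0x85, S = E(K, T) = 0x58; 0x6D ⊕ 0x58 = 0x35.
C[1]: T = 0x86, S = E(K, T) = 0xD9; 0xBC ⊕ 0xD9 = 0x65.
C[2]: T = 0x87, S = E(K, T) = 0x59; 0xF6 ⊕ 0x59 = 0xAF.
So S[2] = 0x59.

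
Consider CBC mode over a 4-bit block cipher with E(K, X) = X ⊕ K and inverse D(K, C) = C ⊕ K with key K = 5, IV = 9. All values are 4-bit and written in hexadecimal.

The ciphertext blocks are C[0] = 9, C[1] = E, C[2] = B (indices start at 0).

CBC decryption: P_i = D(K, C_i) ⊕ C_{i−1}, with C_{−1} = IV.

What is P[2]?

P[2] = 0

P[2]: D(K, B) = E; E ⊕ E = 0.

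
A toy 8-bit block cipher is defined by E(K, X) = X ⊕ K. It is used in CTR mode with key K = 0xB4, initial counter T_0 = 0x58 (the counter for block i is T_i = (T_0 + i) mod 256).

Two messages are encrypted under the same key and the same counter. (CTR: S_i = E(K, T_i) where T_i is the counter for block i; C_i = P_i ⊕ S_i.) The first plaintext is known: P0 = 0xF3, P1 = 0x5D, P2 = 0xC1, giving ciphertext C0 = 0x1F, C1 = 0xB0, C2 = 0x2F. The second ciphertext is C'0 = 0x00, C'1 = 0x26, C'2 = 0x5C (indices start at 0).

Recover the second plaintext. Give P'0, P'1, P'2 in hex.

P'0 = 0xEC, P'1 = 0xCB, P'2 = 0xB2

In CTR with a reused counter, both messages share the same keystream S_i, so C_i ⊕ C'_i = P_i ⊕ P'_i and thus P'_i = P_i ⊕ C_i ⊕ C'_i.
P'0: 0xF3 ⊕ 0x1F ⊕ 0x00 = 0xEC.
P'1: 0x5D ⊕ 0xB0 ⊕ 0x26 = 0xCB.
P'2: 0xC1 ⊕ 0x2F ⊕ 0x5C = 0xB2.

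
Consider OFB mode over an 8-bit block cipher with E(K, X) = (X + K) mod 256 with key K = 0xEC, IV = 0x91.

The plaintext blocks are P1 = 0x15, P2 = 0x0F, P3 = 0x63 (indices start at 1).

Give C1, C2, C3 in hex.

C1 = 0x68, C2 = 0x66, C3 = 0x36

OFB encryption: S_i = E(K, S_{i−1}) with S_{0} = IV; C_i = P_i ⊕ S_i.
C1: S = E(K, 0x91) = 0x7D; 0x15 ⊕ 0x7D = 0x68.
C2: S = E(K, 0x7D) = 0x69; 0x0F ⊕ 0x69 = 0x66.
C3: S = E(K, 0x69) = 0x55; 0x63 ⊕ 0x55 = 0x36.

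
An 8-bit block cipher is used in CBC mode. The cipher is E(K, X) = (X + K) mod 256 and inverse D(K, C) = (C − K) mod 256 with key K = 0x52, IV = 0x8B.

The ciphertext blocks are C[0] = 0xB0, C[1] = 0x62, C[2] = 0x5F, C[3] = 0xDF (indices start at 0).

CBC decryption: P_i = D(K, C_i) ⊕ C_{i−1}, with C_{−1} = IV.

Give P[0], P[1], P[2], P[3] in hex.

P[0] = 0xD5, P[1] = 0xA0, P[2] = 0x6F, P[3] = 0xD2

P[0]: D(K, 0xB0) = 0x5E; 0x5E ⊕ 0x8B = 0xD5.
P[1]: D(K, 0x62) = 0x10; 0x10 ⊕ 0xB0 = 0xA0.
P[2]: D(K, 0x5F) = 0x0D; 0x0D ⊕ 0x62 = 0x6F.
P[3]: D(K, 0xDF) = 0x8D; 0x8D ⊕ 0x5F = 0xD2.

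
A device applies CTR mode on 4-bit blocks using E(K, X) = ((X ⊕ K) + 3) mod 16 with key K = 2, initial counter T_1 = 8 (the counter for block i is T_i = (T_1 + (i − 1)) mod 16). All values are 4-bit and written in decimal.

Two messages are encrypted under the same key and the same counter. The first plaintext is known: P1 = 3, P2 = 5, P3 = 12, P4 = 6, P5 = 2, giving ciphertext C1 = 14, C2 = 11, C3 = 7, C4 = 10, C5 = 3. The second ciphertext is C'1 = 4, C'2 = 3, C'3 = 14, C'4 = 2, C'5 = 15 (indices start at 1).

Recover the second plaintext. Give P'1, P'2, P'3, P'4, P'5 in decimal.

In CTR with a reused counter, both messages share the same keystream S_i, so C_i ⊕ C'_i = P_i ⊕ P'_i and thus P'_i = P_i ⊕ C_i ⊕ C'_i.
P'1: 3 ⊕ 14 ⊕ 4 = 9.
P'2: 5 ⊕ 11 ⊕ 3 = 13.
P'3: 12 ⊕ 7 ⊕ 14 = 5.
P'4: 6 ⊕ 10 ⊕ 2 = 14.
P'5: 2 ⊕ 3 ⊕ 15 = 14.

P'1 = 9, P'2 = 13, P'3 = 5, P'4 = 14, P'5 = 14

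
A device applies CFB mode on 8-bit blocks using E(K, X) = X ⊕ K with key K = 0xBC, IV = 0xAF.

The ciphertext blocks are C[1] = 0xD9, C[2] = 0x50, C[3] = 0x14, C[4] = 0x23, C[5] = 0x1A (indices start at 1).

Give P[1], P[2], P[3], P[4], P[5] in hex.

P[1] = 0xCA, P[2] = 0x35, P[3] = 0xF8, P[4] = 0x8B, P[5] = 0x85

CFB decryption: P_i = C_i ⊕ E(K, C_{i−1}), with C_{0} = IV.
P[1]: E(K, 0xAF) = 0x13; 0xD9 ⊕ 0x13 = 0xCA.
P[2]: E(K, 0xD9) = 0x65; 0x50 ⊕ 0x65 = 0x35.
P[3]: E(K, 0x50) = 0xEC; 0x14 ⊕ 0xEC = 0xF8.
P[4]: E(K, 0x14) = 0xA8; 0x23 ⊕ 0xA8 = 0x8B.
P[5]: E(K, 0x23) = 0x9F; 0x1A ⊕ 0x9F = 0x85.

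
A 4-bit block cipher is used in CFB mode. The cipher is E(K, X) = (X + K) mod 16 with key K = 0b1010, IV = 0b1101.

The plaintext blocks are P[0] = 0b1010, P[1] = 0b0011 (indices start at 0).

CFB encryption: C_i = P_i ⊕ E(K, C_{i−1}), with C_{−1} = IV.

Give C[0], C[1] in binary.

C[0] = 0b1101, C[1] = 0b0100

C[0]: E(K, 0b1101) = 0b0111; 0b1010 ⊕ 0b0111 = 0b1101.
C[1]: E(K, 0b1101) = 0b0111; 0b0011 ⊕ 0b0111 = 0b0100.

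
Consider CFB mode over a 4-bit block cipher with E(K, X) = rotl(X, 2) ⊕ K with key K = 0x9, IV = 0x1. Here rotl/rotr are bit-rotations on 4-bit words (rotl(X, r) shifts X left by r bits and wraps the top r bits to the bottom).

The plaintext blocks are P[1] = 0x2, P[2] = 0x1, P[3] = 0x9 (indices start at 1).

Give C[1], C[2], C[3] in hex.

CFB encryption: C_i = P_i ⊕ E(K, C_{i−1}), with C_{0} = IV.
C[1]: E(K, 0x1) = 0xD; 0x2 ⊕ 0xD = 0xF.
C[2]: E(K, 0xF) = 0x6; 0x1 ⊕ 0x6 = 0x7.
C[3]: E(K, 0x7) = 0x4; 0x9 ⊕ 0x4 = 0xD.

C[1] = 0xF, C[2] = 0x7, C[3] = 0xD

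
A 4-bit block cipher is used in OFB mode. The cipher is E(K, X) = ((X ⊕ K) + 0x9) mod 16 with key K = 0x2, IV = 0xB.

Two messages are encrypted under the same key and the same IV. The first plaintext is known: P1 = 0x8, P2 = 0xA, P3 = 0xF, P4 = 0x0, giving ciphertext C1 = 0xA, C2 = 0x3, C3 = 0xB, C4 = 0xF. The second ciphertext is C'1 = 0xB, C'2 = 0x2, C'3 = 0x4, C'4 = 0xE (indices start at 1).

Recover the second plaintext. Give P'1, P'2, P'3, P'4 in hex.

P'1 = 0x9, P'2 = 0xB, P'3 = 0x0, P'4 = 0x1

In OFB with a reused IV, both messages share the same keystream S_i, so C_i ⊕ C'_i = P_i ⊕ P'_i and thus P'_i = P_i ⊕ C_i ⊕ C'_i.
P'1: 0x8 ⊕ 0xA ⊕ 0xB = 0x9.
P'2: 0xA ⊕ 0x3 ⊕ 0x2 = 0xB.
P'3: 0xF ⊕ 0xB ⊕ 0x4 = 0x0.
P'4: 0x0 ⊕ 0xF ⊕ 0xE = 0x1.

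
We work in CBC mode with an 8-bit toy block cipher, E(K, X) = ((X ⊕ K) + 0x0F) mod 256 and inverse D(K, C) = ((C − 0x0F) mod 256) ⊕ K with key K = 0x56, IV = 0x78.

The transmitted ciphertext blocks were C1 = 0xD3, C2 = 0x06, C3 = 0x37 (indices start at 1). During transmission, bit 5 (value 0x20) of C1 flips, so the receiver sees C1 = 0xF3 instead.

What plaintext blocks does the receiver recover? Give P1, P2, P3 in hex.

P1 = 0xCA, P2 = 0x52, P3 = 0x78

CBC decryption: P_i = D(K, C_i) ⊕ C_{i−1}, with C_{0} = IV.
Only C1 changed, to 0xF3. In CBC, a change in C_i garbles P_i and flips the same bit in P_{i+1}. Decrypting the received ciphertext:
P1: D(K, 0xF3) = 0xB2; 0xB2 ⊕ 0x78 = 0xCA.
P2: D(K, 0x06) = 0xA1; 0xA1 ⊕ 0xF3 = 0x52.
P3: D(K, 0x37) = 0x7E; 0x7E ⊕ 0x06 = 0x78.
Blocks that differ from the original plaintext: P1, P2.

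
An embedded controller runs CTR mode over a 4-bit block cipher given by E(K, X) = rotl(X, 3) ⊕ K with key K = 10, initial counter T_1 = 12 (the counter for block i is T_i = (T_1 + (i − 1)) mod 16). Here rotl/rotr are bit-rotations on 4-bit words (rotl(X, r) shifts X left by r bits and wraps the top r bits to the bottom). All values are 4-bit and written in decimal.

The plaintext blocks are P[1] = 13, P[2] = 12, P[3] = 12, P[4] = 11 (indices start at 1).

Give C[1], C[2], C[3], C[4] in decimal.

CTR encryption: S_i = E(K, T_i) where T_i is the counter for block i; C_i = P_i ⊕ S_i.
C[1]: T = 12, S = E(K, T) = 12; 13 ⊕ 12 = 1.
C[2]: T = 13, S = E(K, T) = 4; 12 ⊕ 4 = 8.
C[3]: T = 14, S = E(K, T) = 13; 12 ⊕ 13 = 1.
C[4]: T = 15, S = E(K, T) = 5; 11 ⊕ 5 = 14.

C[1] = 1, C[2] = 8, C[3] = 1, C[4] = 14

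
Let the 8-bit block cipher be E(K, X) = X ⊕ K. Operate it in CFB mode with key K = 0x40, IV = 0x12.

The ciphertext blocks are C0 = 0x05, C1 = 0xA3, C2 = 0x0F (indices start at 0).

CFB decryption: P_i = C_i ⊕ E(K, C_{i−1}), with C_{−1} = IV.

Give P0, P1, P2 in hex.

P0: E(K, 0x12) = 0x52; 0x05 ⊕ 0x52 = 0x57.
P1: E(K, 0x05) = 0x45; 0xA3 ⊕ 0x45 = 0xE6.
P2: E(K, 0xA3) = 0xE3; 0x0F ⊕ 0xE3 = 0xEC.

P0 = 0x57, P1 = 0xE6, P2 = 0xEC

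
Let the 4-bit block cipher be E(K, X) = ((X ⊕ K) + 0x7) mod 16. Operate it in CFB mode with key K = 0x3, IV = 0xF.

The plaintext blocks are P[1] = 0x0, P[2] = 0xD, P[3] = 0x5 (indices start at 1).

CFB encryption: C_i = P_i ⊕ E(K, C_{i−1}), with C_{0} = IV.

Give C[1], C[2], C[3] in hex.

C[1]: E(K, 0xF) = 0x3; 0x0 ⊕ 0x3 = 0x3.
C[2]: E(K, 0x3) = 0x7; 0xD ⊕ 0x7 = 0xA.
C[3]: E(K, 0xA) = 0x0; 0x5 ⊕ 0x0 = 0x5.

C[1] = 0x3, C[2] = 0xA, C[3] = 0x5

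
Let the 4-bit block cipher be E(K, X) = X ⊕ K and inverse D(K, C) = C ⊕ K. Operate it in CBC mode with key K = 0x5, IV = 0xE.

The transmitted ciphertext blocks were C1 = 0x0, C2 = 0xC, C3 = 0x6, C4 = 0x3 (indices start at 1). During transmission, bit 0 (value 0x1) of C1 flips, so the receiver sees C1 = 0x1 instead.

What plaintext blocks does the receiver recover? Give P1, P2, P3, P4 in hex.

P1 = 0xA, P2 = 0x8, P3 = 0xF, P4 = 0x0

CBC decryption: P_i = D(K, C_i) ⊕ C_{i−1}, with C_{0} = IV.
Only C1 changed, to 0x1. In CBC, a change in C_i garbles P_i and flips the same bit in P_{i+1}. Decrypting the received ciphertext:
P1: D(K, 0x1) = 0x4; 0x4 ⊕ 0xE = 0xA.
P2: D(K, 0xC) = 0x9; 0x9 ⊕ 0x1 = 0x8.
P3: D(K, 0x6) = 0x3; 0x3 ⊕ 0xC = 0xF.
P4: D(K, 0x3) = 0x6; 0x6 ⊕ 0x6 = 0x0.
Blocks that differ from the original plaintext: P1, P2.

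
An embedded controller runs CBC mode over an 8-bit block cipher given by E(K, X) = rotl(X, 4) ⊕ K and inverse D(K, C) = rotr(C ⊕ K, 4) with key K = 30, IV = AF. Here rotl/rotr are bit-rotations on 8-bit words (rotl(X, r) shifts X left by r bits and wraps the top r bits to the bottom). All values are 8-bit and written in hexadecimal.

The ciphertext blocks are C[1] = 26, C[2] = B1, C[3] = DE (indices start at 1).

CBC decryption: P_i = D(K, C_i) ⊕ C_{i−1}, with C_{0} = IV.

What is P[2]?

P[2]: D(K, B1) = 18; 18 ⊕ 26 = 3E.

P[2] = 3E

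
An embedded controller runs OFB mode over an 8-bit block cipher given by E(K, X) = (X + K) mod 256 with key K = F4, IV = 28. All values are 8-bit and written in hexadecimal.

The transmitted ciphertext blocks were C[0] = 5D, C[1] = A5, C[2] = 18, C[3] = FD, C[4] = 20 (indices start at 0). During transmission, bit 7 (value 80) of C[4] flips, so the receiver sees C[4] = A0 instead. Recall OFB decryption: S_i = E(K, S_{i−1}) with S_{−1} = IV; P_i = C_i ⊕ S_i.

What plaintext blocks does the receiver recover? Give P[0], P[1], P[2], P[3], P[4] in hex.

P[0] = 41, P[1] = B5, P[2] = 1C, P[3] = 05, P[4] = 4C

Only C[4] changed, to A0. In OFB, a change in C_i flips the same bit in P_i only; the keystream is unaffected. Decrypting the received ciphertext:
P[0]: S = E(K, 28) = 1C; 5D ⊕ 1C = 41.
P[1]: S = E(K, 1C) = 10; A5 ⊕ 10 = B5.
P[2]: S = E(K, 10) = 04; 18 ⊕ 04 = 1C.
P[3]: S = E(K, 04) = F8; FD ⊕ F8 = 05.
P[4]: S = E(K, F8) = EC; A0 ⊕ EC = 4C.
Blocks that differ from the original plaintext: P[4].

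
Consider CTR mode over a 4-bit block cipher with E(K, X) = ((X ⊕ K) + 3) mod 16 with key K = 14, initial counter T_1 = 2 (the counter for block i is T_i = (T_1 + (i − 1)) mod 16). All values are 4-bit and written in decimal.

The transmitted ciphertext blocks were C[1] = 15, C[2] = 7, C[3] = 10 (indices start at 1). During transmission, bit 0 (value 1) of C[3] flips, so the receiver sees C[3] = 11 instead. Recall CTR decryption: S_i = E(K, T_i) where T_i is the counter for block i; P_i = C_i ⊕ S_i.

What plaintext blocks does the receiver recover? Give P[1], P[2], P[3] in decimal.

P[1] = 0, P[2] = 7, P[3] = 6

Only C[3] changed, to 11. In CTR, a change in C_i flips the same bit in P_i only; the keystream is unaffected. Decrypting the received ciphertext:
P[1]: T = 2, S = E(K, T) = 15; 15 ⊕ 15 = 0.
P[2]: T = 3, S = E(K, T) = 0; 7 ⊕ 0 = 7.
P[3]: T = 4, S = E(K, T) = 13; 11 ⊕ 13 = 6.
Blocks that differ from the original plaintext: P[3].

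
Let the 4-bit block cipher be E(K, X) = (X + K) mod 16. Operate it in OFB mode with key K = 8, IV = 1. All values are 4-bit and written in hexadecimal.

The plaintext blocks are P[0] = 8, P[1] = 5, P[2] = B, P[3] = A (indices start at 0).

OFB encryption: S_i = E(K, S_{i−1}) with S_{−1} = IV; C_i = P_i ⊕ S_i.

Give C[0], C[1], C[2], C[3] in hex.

C[0] = 1, C[1] = 4, C[2] = 2, C[3] = B

C[0]: S = E(K, 1) = 9; 8 ⊕ 9 = 1.
C[1]: S = E(K, 9) = 1; 5 ⊕ 1 = 4.
C[2]: S = E(K, 1) = 9; B ⊕ 9 = 2.
C[3]: S = E(K, 9) = 1; A ⊕ 1 = B.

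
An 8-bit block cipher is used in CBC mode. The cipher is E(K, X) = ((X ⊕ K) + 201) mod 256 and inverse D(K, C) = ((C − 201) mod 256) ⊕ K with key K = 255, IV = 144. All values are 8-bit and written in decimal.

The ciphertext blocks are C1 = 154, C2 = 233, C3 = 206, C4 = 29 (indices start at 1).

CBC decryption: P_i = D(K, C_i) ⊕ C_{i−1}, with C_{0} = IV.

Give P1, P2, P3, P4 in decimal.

P1 = 190, P2 = 69, P3 = 19, P4 = 101

P1: D(K, 154) = 46; 46 ⊕ 144 = 190.
P2: D(K, 233) = 223; 223 ⊕ 154 = 69.
P3: D(K, 206) = 250; 250 ⊕ 233 = 19.
P4: D(K, 29) = 171; 171 ⊕ 206 = 101.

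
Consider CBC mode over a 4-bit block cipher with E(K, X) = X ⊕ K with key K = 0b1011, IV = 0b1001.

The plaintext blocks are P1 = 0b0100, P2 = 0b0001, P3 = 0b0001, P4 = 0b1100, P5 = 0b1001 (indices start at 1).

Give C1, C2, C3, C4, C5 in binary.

CBC encryption: C_i = E(K, P_i ⊕ C_{i−1}), with C_{0} = IV.
C1: P1 ⊕ 0b1001 = 0b1101; E(K, 0b1101) = 0b0110.
C2: P2 ⊕ 0b0110 = 0b0111; E(K, 0b0111) = 0b1100.
C3: P3 ⊕ 0b1100 = 0b1101; E(K, 0b1101) = 0b0110.
C4: P4 ⊕ 0b0110 = 0b1010; E(K, 0b1010) = 0b0001.
C5: P5 ⊕ 0b0001 = 0b1000; E(K, 0b1000) = 0b0011.

C1 = 0b0110, C2 = 0b1100, C3 = 0b0110, C4 = 0b0001, C5 = 0b0011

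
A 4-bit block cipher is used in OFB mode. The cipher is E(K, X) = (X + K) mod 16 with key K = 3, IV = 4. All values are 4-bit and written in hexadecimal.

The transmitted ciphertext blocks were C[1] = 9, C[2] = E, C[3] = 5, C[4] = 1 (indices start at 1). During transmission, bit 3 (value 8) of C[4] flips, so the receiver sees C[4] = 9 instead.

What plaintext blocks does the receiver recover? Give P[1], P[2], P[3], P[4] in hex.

P[1] = E, P[2] = 4, P[3] = 8, P[4] = 9

OFB decryption: S_i = E(K, S_{i−1}) with S_{0} = IV; P_i = C_i ⊕ S_i.
Only C[4] changed, to 9. In OFB, a change in C_i flips the same bit in P_i only; the keystream is unaffected. Decrypting the received ciphertext:
P[1]: S = E(K, 4) = 7; 9 ⊕ 7 = E.
P[2]: S = E(K, 7) = A; E ⊕ A = 4.
P[3]: S = E(K, A) = D; 5 ⊕ D = 8.
P[4]: S = E(K, D) = 0; 9 ⊕ 0 = 9.
Blocks that differ from the original plaintext: P[4].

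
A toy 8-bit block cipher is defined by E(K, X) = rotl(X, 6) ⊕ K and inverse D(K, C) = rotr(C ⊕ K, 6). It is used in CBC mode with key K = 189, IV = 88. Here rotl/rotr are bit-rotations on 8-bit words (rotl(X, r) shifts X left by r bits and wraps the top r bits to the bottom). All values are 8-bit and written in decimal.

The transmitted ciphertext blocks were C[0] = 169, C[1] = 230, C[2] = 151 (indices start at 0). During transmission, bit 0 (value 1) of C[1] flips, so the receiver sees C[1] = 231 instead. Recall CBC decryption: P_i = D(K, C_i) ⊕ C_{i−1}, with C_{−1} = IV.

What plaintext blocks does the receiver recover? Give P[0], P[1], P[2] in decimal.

P[0] = 8, P[1] = 192, P[2] = 79

Only C[1] changed, to 231. In CBC, a change in C_i garbles P_i and flips the same bit in P_{i+1}. Decrypting the received ciphertext:
P[0]: D(K, 169) = 80; 80 ⊕ 88 = 8.
P[1]: D(K, 231) = 105; 105 ⊕ 169 = 192.
P[2]: D(K, 151) = 168; 168 ⊕ 231 = 79.
Blocks that differ from the original plaintext: P[1], P[2].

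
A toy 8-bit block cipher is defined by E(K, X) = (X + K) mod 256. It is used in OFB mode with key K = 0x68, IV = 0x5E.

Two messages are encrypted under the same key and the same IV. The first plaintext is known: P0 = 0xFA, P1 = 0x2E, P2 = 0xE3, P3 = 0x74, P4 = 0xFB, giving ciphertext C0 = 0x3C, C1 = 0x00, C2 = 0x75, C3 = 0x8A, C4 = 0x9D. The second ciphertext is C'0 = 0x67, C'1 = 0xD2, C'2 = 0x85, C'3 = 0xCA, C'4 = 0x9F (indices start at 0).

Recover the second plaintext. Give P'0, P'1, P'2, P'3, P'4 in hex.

P'0 = 0xA1, P'1 = 0xFC, P'2 = 0x13, P'3 = 0x34, P'4 = 0xF9

In OFB with a reused IV, both messages share the same keystream S_i, so C_i ⊕ C'_i = P_i ⊕ P'_i and thus P'_i = P_i ⊕ C_i ⊕ C'_i.
P'0: 0xFA ⊕ 0x3C ⊕ 0x67 = 0xA1.
P'1: 0x2E ⊕ 0x00 ⊕ 0xD2 = 0xFC.
P'2: 0xE3 ⊕ 0x75 ⊕ 0x85 = 0x13.
P'3: 0x74 ⊕ 0x8A ⊕ 0xCA = 0x34.
P'4: 0xFB ⊕ 0x9D ⊕ 0x9F = 0xF9.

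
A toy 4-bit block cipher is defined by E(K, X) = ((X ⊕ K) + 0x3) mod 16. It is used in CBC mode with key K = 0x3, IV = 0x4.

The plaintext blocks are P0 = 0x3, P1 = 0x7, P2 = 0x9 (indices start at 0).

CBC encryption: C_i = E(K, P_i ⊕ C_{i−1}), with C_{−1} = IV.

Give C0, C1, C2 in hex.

C0 = 0x7, C1 = 0x6, C2 = 0xF

C0: P0 ⊕ 0x4 = 0x7; E(K, 0x7) = 0x7.
C1: P1 ⊕ 0x7 = 0x0; E(K, 0x0) = 0x6.
C2: P2 ⊕ 0x6 = 0xF; E(K, 0xF) = 0xF.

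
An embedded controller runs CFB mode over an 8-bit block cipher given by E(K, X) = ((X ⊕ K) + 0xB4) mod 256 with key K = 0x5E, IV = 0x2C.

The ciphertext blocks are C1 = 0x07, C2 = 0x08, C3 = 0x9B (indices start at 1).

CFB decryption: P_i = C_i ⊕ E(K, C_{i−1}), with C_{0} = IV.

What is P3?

P3: E(K, 0x08) = 0x0A; 0x9B ⊕ 0x0A = 0x91.

P3 = 0x91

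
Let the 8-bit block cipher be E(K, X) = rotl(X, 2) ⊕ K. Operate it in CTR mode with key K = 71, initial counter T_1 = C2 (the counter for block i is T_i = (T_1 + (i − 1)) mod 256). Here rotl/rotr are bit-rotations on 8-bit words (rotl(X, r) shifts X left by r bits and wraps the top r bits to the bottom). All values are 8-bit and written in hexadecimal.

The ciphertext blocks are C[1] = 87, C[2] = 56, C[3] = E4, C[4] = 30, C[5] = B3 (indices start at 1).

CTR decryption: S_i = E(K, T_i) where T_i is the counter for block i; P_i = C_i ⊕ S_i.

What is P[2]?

P[2] = 28

P[2]: T = C3, S = E(K, T) = 7E; 56 ⊕ 7E = 28.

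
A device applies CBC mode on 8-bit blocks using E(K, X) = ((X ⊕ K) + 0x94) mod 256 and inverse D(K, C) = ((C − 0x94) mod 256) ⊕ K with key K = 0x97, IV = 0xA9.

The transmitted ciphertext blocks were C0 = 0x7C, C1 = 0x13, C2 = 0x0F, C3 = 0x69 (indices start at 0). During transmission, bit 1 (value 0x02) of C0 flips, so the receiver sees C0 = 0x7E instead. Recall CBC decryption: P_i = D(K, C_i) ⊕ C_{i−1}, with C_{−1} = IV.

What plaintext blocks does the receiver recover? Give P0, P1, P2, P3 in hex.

Only C0 changed, to 0x7E. In CBC, a change in C_i garbles P_i and flips the same bit in P_{i+1}. Decrypting the received ciphertext:
P0: D(K, 0x7E) = 0x7D; 0x7D ⊕ 0xA9 = 0xD4.
P1: D(K, 0x13) = 0xE8; 0xE8 ⊕ 0x7E = 0x96.
P2: D(K, 0x0F) = 0xEC; 0xEC ⊕ 0x13 = 0xFF.
P3: D(K, 0x69) = 0x42; 0x42 ⊕ 0x0F = 0x4D.
Blocks that differ from the original plaintext: P0, P1.

P0 = 0xD4, P1 = 0x96, P2 = 0xFF, P3 = 0x4D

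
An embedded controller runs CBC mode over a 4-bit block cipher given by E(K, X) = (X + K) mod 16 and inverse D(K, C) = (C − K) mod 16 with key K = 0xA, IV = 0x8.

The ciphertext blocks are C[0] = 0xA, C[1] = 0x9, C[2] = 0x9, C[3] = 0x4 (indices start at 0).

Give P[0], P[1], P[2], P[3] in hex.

CBC decryption: P_i = D(K, C_i) ⊕ C_{i−1}, with C_{−1} = IV.
P[0]: D(K, 0xA) = 0x0; 0x0 ⊕ 0x8 = 0x8.
P[1]: D(K, 0x9) = 0xF; 0xF ⊕ 0xA = 0x5.
P[2]: D(K, 0x9) = 0xF; 0xF ⊕ 0x9 = 0x6.
P[3]: D(K, 0x4) = 0xA; 0xA ⊕ 0x9 = 0x3.

P[0] = 0x8, P[1] = 0x5, P[2] = 0x6, P[3] = 0x3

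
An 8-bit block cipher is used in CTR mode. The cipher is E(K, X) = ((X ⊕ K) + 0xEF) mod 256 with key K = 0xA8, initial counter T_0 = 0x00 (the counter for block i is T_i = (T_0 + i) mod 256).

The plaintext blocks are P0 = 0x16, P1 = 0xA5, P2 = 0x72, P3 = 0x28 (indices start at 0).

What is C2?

CTR encryption: S_i = E(K, T_i) where T_i is the counter for block i; C_i = P_i ⊕ S_i.
C0: T = 0x00, S = E(K, T) = 0x97; 0x16 ⊕ 0x97 = 0x81.
C1: T = 0x01, S = E(K, T) = 0x98; 0xA5 ⊕ 0x98 = 0x3D.
C2: T = 0x02, S = E(K, T) = 0x99; 0x72 ⊕ 0x99 = 0xEB.

C2 = 0xEB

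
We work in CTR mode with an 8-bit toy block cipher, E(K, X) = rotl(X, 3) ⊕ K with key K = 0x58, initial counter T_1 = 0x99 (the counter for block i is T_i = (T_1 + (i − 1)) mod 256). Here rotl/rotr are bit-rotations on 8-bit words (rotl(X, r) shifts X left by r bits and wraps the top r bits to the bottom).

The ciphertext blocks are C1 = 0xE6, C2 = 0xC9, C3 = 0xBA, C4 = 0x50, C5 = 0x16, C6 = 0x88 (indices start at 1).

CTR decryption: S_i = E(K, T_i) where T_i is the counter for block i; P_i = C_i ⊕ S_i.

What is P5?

P5 = 0xA2

P5: T = 0x9D, S = E(K, T) = 0xB4; 0x16 ⊕ 0xB4 = 0xA2.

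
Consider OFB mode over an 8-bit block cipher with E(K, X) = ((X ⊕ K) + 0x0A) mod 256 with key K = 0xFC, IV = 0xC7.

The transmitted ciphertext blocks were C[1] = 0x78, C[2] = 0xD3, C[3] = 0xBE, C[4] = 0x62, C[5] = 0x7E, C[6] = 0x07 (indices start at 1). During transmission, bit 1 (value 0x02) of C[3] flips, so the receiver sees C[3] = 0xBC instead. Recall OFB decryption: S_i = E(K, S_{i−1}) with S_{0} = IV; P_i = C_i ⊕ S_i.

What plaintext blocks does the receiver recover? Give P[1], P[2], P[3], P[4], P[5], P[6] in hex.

P[1] = 0x3D, P[2] = 0x10, P[3] = 0xF5, P[4] = 0xDD, P[5] = 0x33, P[6] = 0xBC

Only C[3] changed, to 0xBC. In OFB, a change in C_i flips the same bit in P_i only; the keystream is unaffected. Decrypting the received ciphertext:
P[1]: S = E(K, 0xC7) = 0x45; 0x78 ⊕ 0x45 = 0x3D.
P[2]: S = E(K, 0x45) = 0xC3; 0xD3 ⊕ 0xC3 = 0x10.
P[3]: S = E(K, 0xC3) = 0x49; 0xBC ⊕ 0x49 = 0xF5.
P[4]: S = E(K, 0x49) = 0xBF; 0x62 ⊕ 0xBF = 0xDD.
P[5]: S = E(K, 0xBF) = 0x4D; 0x7E ⊕ 0x4D = 0x33.
P[6]: S = E(K, 0x4D) = 0xBB; 0x07 ⊕ 0xBB = 0xBC.
Blocks that differ from the original plaintext: P[3].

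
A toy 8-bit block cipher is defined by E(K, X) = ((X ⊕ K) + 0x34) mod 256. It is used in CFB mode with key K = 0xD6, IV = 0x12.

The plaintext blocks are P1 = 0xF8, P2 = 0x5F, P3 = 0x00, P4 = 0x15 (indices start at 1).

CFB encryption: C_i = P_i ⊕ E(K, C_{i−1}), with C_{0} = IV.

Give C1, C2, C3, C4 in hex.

C1: E(K, 0x12) = 0xF8; 0xF8 ⊕ 0xF8 = 0x00.
C2: E(K, 0x00) = 0x0A; 0x5F ⊕ 0x0A = 0x55.
C3: E(K, 0x55) = 0xB7; 0x00 ⊕ 0xB7 = 0xB7.
C4: E(K, 0xB7) = 0x95; 0x15 ⊕ 0x95 = 0x80.

C1 = 0x00, C2 = 0x55, C3 = 0xB7, C4 = 0x80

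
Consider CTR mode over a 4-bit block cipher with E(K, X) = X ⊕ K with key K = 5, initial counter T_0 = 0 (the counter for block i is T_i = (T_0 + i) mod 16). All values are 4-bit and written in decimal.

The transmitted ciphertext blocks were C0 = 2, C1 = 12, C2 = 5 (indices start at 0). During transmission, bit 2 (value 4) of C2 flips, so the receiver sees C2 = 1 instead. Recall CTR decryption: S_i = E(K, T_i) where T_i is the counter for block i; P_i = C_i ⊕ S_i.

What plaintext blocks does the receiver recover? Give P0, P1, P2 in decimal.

P0 = 7, P1 = 8, P2 = 6

Only C2 changed, to 1. In CTR, a change in C_i flips the same bit in P_i only; the keystream is unaffected. Decrypting the received ciphertext:
P0: T = 0, S = E(K, T) = 5; 2 ⊕ 5 = 7.
P1: T = 1, S = E(K, T) = 4; 12 ⊕ 4 = 8.
P2: T = 2, S = E(K, T) = 7; 1 ⊕ 7 = 6.
Blocks that differ from the original plaintext: P2.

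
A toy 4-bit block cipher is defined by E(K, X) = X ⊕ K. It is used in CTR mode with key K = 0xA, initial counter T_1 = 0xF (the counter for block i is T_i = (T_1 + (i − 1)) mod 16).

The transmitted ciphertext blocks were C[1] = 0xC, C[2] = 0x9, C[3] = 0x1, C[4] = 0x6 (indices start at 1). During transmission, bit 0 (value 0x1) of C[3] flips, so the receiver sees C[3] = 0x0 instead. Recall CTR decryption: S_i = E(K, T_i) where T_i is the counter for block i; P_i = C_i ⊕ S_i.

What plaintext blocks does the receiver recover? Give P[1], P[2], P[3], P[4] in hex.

P[1] = 0x9, P[2] = 0x3, P[3] = 0xB, P[4] = 0xE

Only C[3] changed, to 0x0. In CTR, a change in C_i flips the same bit in P_i only; the keystream is unaffected. Decrypting the received ciphertext:
P[1]: T = 0xF, S = E(K, T) = 0x5; 0xC ⊕ 0x5 = 0x9.
P[2]: T = 0x0, S = E(K, T) = 0xA; 0x9 ⊕ 0xA = 0x3.
P[3]: T = 0x1, S = E(K, T) = 0xB; 0x0 ⊕ 0xB = 0xB.
P[4]: T = 0x2, S = E(K, T) = 0x8; 0x6 ⊕ 0x8 = 0xE.
Blocks that differ from the original plaintext: P[3].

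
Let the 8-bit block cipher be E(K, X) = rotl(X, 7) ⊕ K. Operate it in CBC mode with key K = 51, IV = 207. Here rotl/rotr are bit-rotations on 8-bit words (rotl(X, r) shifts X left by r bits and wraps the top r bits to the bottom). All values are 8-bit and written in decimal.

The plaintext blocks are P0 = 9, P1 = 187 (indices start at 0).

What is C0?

CBC encryption: C_i = E(K, P_i ⊕ C_{i−1}), with C_{−1} = IV.
C0: P0 ⊕ 207 = 198; E(K, 198) = 80.

C0 = 80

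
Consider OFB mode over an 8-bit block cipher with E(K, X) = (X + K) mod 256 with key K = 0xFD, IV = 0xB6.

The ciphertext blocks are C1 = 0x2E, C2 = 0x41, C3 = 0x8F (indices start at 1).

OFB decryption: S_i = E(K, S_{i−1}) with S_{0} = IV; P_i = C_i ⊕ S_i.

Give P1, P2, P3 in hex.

P1 = 0x9D, P2 = 0xF1, P3 = 0x22

P1: S = E(K, 0xB6) = 0xB3; 0x2E ⊕ 0xB3 = 0x9D.
P2: S = E(K, 0xB3) = 0xB0; 0x41 ⊕ 0xB0 = 0xF1.
P3: S = E(K, 0xB0) = 0xAD; 0x8F ⊕ 0xAD = 0x22.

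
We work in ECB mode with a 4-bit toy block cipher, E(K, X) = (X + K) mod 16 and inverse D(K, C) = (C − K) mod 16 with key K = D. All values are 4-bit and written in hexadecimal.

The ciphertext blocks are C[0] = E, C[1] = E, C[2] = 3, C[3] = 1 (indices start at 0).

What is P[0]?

ECB decryption: P_i = D(K, C_i).
P[0]: D(K, E) = 1.

P[0] = 1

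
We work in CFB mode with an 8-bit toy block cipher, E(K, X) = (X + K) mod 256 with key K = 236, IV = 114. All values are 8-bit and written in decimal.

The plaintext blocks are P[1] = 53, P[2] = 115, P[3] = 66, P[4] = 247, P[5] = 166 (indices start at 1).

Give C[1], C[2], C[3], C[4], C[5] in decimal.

C[1] = 107, C[2] = 36, C[3] = 82, C[4] = 201, C[5] = 19

CFB encryption: C_i = P_i ⊕ E(K, C_{i−1}), with C_{0} = IV.
C[1]: E(K, 114) = 94; 53 ⊕ 94 = 107.
C[2]: E(K, 107) = 87; 115 ⊕ 87 = 36.
C[3]: E(K, 36) = 16; 66 ⊕ 16 = 82.
C[4]: E(K, 82) = 62; 247 ⊕ 62 = 201.
C[5]: E(K, 201) = 181; 166 ⊕ 181 = 19.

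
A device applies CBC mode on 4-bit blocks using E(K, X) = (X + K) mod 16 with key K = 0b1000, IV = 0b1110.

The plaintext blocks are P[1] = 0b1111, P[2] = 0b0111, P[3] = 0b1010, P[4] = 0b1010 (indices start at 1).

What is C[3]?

C[3] = 0b0100

CBC encryption: C_i = E(K, P_i ⊕ C_{i−1}), with C_{0} = IV.
C[1]: P[1] ⊕ 0b1110 = 0b0001; E(K, 0b0001) = 0b1001.
C[2]: P[2] ⊕ 0b1001 = 0b1110; E(K, 0b1110) = 0b0110.
C[3]: P[3] ⊕ 0b0110 = 0b1100; E(K, 0b1100) = 0b0100.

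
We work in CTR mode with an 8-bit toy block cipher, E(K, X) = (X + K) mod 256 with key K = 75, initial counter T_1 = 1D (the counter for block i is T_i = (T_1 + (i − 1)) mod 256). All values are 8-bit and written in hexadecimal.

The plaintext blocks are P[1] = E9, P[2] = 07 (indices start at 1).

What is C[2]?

C[2] = 94

CTR encryption: S_i = E(K, T_i) where T_i is the counter for block i; C_i = P_i ⊕ S_i.
C[1]: T = 1D, S = E(K, T) = 92; E9 ⊕ 92 = 7B.
C[2]: T = 1E, S = E(K, T) = 93; 07 ⊕ 93 = 94.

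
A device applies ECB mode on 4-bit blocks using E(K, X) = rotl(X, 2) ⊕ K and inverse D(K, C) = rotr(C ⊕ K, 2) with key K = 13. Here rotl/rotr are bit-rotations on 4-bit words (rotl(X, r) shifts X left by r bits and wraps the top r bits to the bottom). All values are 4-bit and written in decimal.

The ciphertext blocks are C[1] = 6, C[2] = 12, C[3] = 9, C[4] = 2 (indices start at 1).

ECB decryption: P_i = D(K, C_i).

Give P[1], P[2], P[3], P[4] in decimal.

P[1]: D(K, 6) = 14.
P[2]: D(K, 12) = 4.
P[3]: D(K, 9) = 1.
P[4]: D(K, 2) = 15.

P[1] = 14, P[2] = 4, P[3] = 1, P[4] = 15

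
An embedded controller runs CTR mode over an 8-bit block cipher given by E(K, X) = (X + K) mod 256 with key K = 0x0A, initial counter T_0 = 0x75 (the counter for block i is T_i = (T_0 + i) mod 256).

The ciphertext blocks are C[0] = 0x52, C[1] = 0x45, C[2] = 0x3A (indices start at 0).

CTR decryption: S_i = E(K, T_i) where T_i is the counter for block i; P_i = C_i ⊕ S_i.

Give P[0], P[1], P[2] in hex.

P[0] = 0x2D, P[1] = 0xC5, P[2] = 0xBB

P[0]: T = 0x75, S = E(K, T) = 0x7F; 0x52 ⊕ 0x7F = 0x2D.
P[1]: T = 0x76, S = E(K, T) = 0x80; 0x45 ⊕ 0x80 = 0xC5.
P[2]: T = 0x77, S = E(K, T) = 0x81; 0x3A ⊕ 0x81 = 0xBB.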